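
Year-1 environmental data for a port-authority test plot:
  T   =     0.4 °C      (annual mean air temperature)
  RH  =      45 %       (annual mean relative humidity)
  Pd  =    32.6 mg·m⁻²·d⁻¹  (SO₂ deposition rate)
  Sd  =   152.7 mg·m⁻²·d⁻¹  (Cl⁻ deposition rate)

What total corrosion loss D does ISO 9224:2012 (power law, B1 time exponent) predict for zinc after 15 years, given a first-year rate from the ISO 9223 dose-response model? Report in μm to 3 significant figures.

zinc: f(T) = +0.038·(T−10) [T≤10 °C] = -0.3648
  sulphur-dioxide contribution → 0.3288 μm/a
  chloride contribution → 0.456 μm/a
  total first-year rate 0.7848 μm/a
ISO 9224: D(t) = r_corr · t^b with b = 0.813 (zinc, B1)
  D(15) = 0.7848 × 15^0.813 = 0.7848 × 9.04 = 7.094 μm

D(15) = 7.09 μm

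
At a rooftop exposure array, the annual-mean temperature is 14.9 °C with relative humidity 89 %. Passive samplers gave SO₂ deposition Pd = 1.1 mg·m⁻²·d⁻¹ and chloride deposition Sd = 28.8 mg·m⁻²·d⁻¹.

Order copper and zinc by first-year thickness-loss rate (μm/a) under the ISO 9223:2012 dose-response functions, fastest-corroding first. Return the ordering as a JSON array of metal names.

["copper", "zinc"]

copper: temperature factor f = -0.080·(4.9) = -0.3920
  Pd branch = 0.0053·Pd^0.26·e^(0.059·RH+f) = 0.7003 μm/a
  Sd branch = 0.01025·Sd^0.27·e^(0.036·RH+0.049·T) = 1.298 μm/a
  r_corr = 0.7003 + 1.298 = 1.998 μm/a
zinc: temperature factor f = -0.071·(4.9) = -0.3479
  SO₂ term: 0.0129·1.1^0.44·exp(0.046·89-0.3479) = 0.5698
  Sd branch = 0.0175·Sd^0.57·e^(0.008·RH+0.085·T) = 0.8593 μm/a
  sum: 0.5698 + 0.8593 → r_corr = 1.429 μm/a
Ordering by μm/a: copper (2) > zinc (1.43)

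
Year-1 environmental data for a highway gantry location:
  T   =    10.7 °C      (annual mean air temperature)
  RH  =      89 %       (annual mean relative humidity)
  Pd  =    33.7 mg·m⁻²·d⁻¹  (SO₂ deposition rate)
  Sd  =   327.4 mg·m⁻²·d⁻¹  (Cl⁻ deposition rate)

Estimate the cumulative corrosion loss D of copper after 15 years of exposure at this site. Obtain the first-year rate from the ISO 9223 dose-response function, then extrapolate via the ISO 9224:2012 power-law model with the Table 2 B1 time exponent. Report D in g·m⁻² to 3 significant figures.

copper: T>10 °C ⇒ hinge -0.080·(10.7−10) = -0.0560
  Pd branch = 0.0053·Pd^0.26·e^(0.059·RH+f) = 2.386 μm/a
  Sd branch = 0.01025·Sd^0.27·e^(0.036·RH+0.049·T) = 2.037 μm/a
  r_corr = 2.386 + 2.037 = 4.423 μm/a
ISO 9224: D(t) = r_corr · t^b with b = 0.667 (copper, B1)
  D(15) = 4.423 × 15^0.667 = 4.423 × 6.088 = 26.92 μm
  Mass loss = 26.92 μm × 8.96 g/cm³ = 241.2 g·m⁻²

D(15) = 241 g·m⁻²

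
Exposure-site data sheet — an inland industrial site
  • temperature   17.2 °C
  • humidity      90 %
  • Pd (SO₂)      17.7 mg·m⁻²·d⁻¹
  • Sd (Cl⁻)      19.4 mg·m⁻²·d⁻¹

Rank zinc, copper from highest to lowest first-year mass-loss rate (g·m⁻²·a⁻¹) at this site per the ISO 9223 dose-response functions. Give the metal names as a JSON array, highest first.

["copper", "zinc"]

zinc: T>10 °C ⇒ hinge -0.071·(17.2−10) = -0.5112
  SO₂ term: 0.0129·17.7^0.44·exp(0.046·90-0.5112) = 1.721
  Sd branch = 0.0175·Sd^0.57·e^(0.008·RH+0.085·T) = 0.8408 μm/a
  sum: 1.721 + 0.8408 → r_corr = 2.561 μm/a
  mass loss = 2.561 μm/a × 7.14 g/cm³ = 18.29 g·m⁻²·a⁻¹
copper: T>10 °C ⇒ hinge -0.080·(17.2−10) = -0.5760
  SO₂ term: 0.0053·17.7^0.26·exp(0.059·90-0.5760) = 1.273
  Cl⁻ term: 0.01025·19.4^0.27·exp(0.036·90+0.049·17.2) = 1.354
  r_corr = 1.273 + 1.354 = 2.626 μm/a
  mass loss = 2.626 μm/a × 8.96 g/cm³ = 23.53 g·m⁻²·a⁻¹
Ordering by g·m⁻²·a⁻¹: copper (23.5) > zinc (18.3)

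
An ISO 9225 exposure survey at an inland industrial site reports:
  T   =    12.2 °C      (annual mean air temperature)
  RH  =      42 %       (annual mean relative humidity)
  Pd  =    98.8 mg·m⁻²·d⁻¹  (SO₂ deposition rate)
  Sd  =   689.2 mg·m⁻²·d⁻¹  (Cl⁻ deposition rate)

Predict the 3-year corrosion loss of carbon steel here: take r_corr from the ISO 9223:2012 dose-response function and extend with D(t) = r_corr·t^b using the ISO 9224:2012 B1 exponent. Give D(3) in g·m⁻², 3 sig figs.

carbon steel: temperature factor f = -0.054·(2.2) = -0.1188
  sulphur-dioxide contribution → 39.67 μm/a
  chloride contribution → 38.22 μm/a
  ⇒ r_corr(carbon steel) = 77.89 μm/a
Long-term exponent b (ISO 9224 Table 2, B1) = 0.523
  D(3) = 77.89 × 3^0.523 = 77.89 × 1.776 = 138.4 μm
  Mass loss = 138.4 μm × 7.85 g/cm³ = 1086 g·m⁻²

D(3) = 1.09e+03 g·m⁻²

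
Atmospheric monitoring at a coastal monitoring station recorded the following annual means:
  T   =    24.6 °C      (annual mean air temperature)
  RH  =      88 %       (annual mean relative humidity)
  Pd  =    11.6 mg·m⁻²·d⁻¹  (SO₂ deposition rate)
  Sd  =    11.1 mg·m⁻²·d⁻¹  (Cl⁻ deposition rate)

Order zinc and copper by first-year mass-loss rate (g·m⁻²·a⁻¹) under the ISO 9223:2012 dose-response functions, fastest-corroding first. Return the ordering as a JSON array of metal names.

zinc: f(T) = -0.071·(T−10) [T>10 °C] = -1.0366
  sulphur-dioxide contribution → 0.7705 μm/a
  chloride contribution → 1.129 μm/a
  ⇒ r_corr(zinc) = 1.9 μm/a
  mass loss = 1.9 μm/a × 7.14 g/cm³ = 13.56 g·m⁻²·a⁻¹
copper: f(T) = -0.080·(T−10) [T>10 °C] = -1.1680
  sulphur-dioxide contribution → 0.5606 μm/a
  chloride contribution → 1.557 μm/a
  total first-year rate 2.118 μm/a
  mass loss = 2.118 μm/a × 8.96 g/cm³ = 18.97 g·m⁻²·a⁻¹
Ordering by g·m⁻²·a⁻¹: copper (19) > zinc (13.6)

["copper", "zinc"]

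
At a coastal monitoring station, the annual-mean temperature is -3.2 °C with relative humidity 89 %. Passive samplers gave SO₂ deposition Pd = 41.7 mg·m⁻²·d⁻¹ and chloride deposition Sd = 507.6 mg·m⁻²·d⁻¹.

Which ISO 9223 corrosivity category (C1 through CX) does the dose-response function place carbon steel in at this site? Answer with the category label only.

carbon steel: T≤10 °C ⇒ hinge +0.150·(-3.2−10) = -1.9800
  SO₂ term: 1.77·41.7^0.52·exp(0.02·89-1.9800) = 10.08
  Cl⁻ term: 0.102·507.6^0.62·exp(0.033·89+0.04·-3.2) = 80.53
  r_corr = 10.08 + 80.53 = 90.61 μm/a
90.6 μm/a falls in (80, 200] for carbon steel → category C5

C5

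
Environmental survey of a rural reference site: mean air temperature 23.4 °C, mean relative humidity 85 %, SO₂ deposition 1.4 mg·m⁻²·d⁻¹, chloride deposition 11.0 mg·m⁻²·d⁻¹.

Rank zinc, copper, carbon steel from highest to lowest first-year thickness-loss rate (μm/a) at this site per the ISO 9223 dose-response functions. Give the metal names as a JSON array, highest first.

zinc: T>10 °C ⇒ hinge -0.071·(23.4−10) = -0.9514
  sulphur-dioxide contribution → 0.2883 μm/a
  chloride contribution → 0.9903 μm/a
  ⇒ r_corr(zinc) = 1.279 μm/a
copper: temperature factor f = -0.080·(13.4) = -1.0720
  sulphur-dioxide contribution → 0.2983 μm/a
  chloride contribution → 1.315 μm/a
  ⇒ r_corr(copper) = 1.613 μm/a
carbon steel: temperature factor f = -0.054·(13.4) = -0.7236
  sulphur-dioxide contribution → 5.598 μm/a
  chloride contribution → 19.01 μm/a
  ⇒ r_corr(carbon steel) = 24.61 μm/a
Ordering by μm/a: carbon steel (24.6) > copper (1.61) > zinc (1.28)

["carbon steel", "copper", "zinc"]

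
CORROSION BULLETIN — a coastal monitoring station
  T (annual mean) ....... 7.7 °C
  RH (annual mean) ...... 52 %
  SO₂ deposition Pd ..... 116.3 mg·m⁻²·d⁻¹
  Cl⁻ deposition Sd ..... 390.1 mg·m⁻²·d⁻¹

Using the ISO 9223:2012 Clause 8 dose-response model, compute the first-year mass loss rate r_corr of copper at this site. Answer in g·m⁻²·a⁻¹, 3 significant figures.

r_corr = 6.99 g·m⁻²·a⁻¹

copper: f(T) = +0.126·(T−10) [T≤10 °C] = -0.2898
  Pd branch = 0.0053·Pd^0.26·e^(0.059·RH+f) = 0.2937 μm/a
  Cl⁻ term: 0.01025·390.1^0.27·exp(0.036·52+0.049·7.7) = 0.4866
  sum: 0.2937 + 0.4866 → r_corr = 0.7803 μm/a
Convert to mass loss: 0.7803 μm/a × 8.96 g/cm³ = 6.992 g·m⁻²·a⁻¹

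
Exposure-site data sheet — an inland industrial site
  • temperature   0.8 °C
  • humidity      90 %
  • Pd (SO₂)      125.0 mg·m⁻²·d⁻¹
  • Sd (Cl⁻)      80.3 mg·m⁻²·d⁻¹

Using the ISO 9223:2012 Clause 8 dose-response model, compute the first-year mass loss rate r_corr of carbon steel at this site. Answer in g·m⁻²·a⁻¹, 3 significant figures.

r_corr = 505 g·m⁻²·a⁻¹

carbon steel: T≤10 °C ⇒ hinge +0.150·(0.8−10) = -1.3800
  sulphur-dioxide contribution → 33.17 μm/a
  chloride contribution → 31.14 μm/a
  total first-year rate 64.31 μm/a
Convert to mass loss: 64.31 μm/a × 7.85 g/cm³ = 504.8 g·m⁻²·a⁻¹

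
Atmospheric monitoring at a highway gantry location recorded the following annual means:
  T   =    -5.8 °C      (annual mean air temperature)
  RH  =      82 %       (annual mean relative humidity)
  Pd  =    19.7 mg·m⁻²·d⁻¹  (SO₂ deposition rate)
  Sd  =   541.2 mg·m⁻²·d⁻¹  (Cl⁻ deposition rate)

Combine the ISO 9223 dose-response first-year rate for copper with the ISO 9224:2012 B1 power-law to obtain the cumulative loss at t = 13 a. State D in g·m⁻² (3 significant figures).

D(13) = 49.9 g·m⁻²

copper: temperature factor f = +0.126·(-15.8) = -1.9908
  sulphur-dioxide contribution → 0.1983 μm/a
  chloride contribution → 0.8079 μm/a
  ⇒ r_corr(copper) = 1.006 μm/a
Power-law: D(13) = r_corr · 13^0.667
  D(13) = 1.006 × 13^0.667 = 1.006 × 5.534 = 5.568 μm
  Mass loss = 5.568 μm × 8.96 g/cm³ = 49.89 g·m⁻²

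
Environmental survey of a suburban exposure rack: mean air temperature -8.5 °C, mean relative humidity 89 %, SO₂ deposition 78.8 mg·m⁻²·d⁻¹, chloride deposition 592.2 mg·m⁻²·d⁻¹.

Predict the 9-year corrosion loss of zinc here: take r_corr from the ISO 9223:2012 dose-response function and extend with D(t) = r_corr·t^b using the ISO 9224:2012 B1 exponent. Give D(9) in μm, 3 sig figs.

D(9) = 19.5 μm

zinc: f(T) = +0.038·(T−10) [T≤10 °C] = -0.7030
  Pd branch = 0.0129·Pd^0.44·e^(0.046·RH+f) = 2.617 μm/a
  Cl⁻ term: 0.0175·592.2^0.57·exp(0.008·89+0.085·-8.5) = 0.6588
  sum: 2.617 + 0.6588 → r_corr = 3.276 μm/a
Power-law: D(9) = r_corr · 9^0.813
  D(9) = 3.276 × 9^0.813 = 3.276 × 5.968 = 19.55 μm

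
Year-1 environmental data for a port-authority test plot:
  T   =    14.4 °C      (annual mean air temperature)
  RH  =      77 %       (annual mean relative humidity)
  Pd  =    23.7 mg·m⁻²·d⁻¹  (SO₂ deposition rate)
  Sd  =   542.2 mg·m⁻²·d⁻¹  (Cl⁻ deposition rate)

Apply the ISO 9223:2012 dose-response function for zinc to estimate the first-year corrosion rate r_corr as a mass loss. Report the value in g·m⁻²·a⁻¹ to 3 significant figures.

r_corr = 37.8 g·m⁻²·a⁻¹

zinc: T>10 °C ⇒ hinge -0.071·(14.4−10) = -0.3124
  SO₂ term: 0.0129·23.7^0.44·exp(0.046·77-0.3124) = 1.312
  Cl⁻ term: 0.0175·542.2^0.57·exp(0.008·77+0.085·14.4) = 3.987
  sum: 1.312 + 3.987 → r_corr = 5.299 μm/a
Convert to mass loss: 5.299 μm/a × 7.14 g/cm³ = 37.84 g·m⁻²·a⁻¹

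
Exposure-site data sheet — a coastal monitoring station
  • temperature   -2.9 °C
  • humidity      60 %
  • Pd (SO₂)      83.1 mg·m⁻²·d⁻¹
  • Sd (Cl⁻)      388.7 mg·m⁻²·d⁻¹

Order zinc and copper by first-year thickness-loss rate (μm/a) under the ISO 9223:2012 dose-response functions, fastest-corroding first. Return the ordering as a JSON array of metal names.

["zinc", "copper"]

zinc: temperature factor f = +0.038·(-12.9) = -0.4902
  sulphur-dioxide contribution → 0.8729 μm/a
  chloride contribution → 0.6615 μm/a
  ⇒ r_corr(zinc) = 1.534 μm/a
copper: f(T) = +0.126·(T−10) [T≤10 °C] = -1.6254
  sulphur-dioxide contribution → 0.1135 μm/a
  chloride contribution → 0.3857 μm/a
  ⇒ r_corr(copper) = 0.4992 μm/a
Ordering by μm/a: zinc (1.53) > copper (0.499)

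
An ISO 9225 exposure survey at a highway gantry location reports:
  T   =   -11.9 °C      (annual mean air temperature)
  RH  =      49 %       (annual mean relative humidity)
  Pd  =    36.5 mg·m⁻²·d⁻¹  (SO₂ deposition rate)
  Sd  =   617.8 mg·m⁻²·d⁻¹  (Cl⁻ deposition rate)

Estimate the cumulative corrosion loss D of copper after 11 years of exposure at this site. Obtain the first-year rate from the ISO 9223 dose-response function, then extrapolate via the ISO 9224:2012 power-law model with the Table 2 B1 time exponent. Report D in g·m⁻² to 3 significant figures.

D(11) = 9.08 g·m⁻²

copper: T≤10 °C ⇒ hinge +0.126·(-11.9−10) = -2.7594
  Pd branch = 0.0053·Pd^0.26·e^(0.059·RH+f) = 0.0154 μm/a
  Cl⁻ term: 0.01025·617.8^0.27·exp(0.036·49+0.049·-11.9) = 0.1893
  sum: 0.0154 + 0.1893 → r_corr = 0.2047 μm/a
Long-term exponent b (ISO 9224 Table 2, B1) = 0.667
  D(11) = 0.2047 × 11^0.667 = 0.2047 × 4.95 = 1.013 μm
  Mass loss = 1.013 μm × 8.96 g/cm³ = 9.078 g·m⁻²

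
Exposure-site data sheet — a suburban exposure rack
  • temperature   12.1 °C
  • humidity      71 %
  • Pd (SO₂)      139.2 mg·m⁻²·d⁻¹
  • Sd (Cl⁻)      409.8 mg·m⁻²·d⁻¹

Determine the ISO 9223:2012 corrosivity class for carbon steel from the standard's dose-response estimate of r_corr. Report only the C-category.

C5

carbon steel: T>10 °C ⇒ hinge -0.054·(12.1−10) = -0.1134
  sulphur-dioxide contribution → 85.14 μm/a
  chloride contribution → 71.8 μm/a
  total first-year rate 156.9 μm/a
ISO 9223 Table 2 (carbon steel): 80 < 157 ≤ 200 μm/a ⇒ C5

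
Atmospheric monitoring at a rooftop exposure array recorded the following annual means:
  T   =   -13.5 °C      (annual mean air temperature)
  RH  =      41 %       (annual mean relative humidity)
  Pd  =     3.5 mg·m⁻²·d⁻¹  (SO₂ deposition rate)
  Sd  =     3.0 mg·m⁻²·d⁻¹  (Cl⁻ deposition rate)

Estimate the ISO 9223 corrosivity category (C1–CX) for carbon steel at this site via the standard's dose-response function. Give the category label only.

carbon steel: f(T) = +0.150·(T−10) [T≤10 °C] = -3.5250
  SO₂ term: 1.77·3.5^0.52·exp(0.02·41-3.5250) = 0.2271
  Sd branch = 0.102·Sd^0.62·e^(0.033·RH+0.04·T) = 0.4545 μm/a
  r_corr = 0.2271 + 0.4545 = 0.6815 μm/a
ISO 9223 Table 2 (carbon steel): 0 < 0.682 ≤ 1.3 μm/a ⇒ C1

C1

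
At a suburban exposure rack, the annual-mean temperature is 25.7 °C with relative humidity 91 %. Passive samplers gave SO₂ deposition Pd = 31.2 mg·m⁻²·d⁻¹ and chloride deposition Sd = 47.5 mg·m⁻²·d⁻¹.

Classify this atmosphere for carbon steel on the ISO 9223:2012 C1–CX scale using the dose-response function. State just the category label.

C5

carbon steel: f(T) = -0.054·(T−10) [T>10 °C] = -0.8478
  sulphur-dioxide contribution → 28 μm/a
  chloride contribution → 62.92 μm/a
  total first-year rate 90.92 μm/a
Category bounds: 80…200 μm/a bracket r_corr ⇒ C5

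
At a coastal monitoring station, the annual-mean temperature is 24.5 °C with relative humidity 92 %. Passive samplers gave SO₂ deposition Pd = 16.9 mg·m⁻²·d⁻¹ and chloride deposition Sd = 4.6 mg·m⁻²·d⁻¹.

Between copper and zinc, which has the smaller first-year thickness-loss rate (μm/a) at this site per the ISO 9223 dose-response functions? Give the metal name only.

copper: f(T) = -0.080·(T−10) [T>10 °C] = -1.1600
  sulphur-dioxide contribution → 0.789 μm/a
  chloride contribution → 1.411 μm/a
  total first-year rate 2.2 μm/a
zinc: T>10 °C ⇒ hinge -0.071·(24.5−10) = -1.0295
  sulphur-dioxide contribution → 1.101 μm/a
  chloride contribution → 0.6996 μm/a
  total first-year rate 1.8 μm/a
Ordering by μm/a: copper (2.2) > zinc (1.8)

zinc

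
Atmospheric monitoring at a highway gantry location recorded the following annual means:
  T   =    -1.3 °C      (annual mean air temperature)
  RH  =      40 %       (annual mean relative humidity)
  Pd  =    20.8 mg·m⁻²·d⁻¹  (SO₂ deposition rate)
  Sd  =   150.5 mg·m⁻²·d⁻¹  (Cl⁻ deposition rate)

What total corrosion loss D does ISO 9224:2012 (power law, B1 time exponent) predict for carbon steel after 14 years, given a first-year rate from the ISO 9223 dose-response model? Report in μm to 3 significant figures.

D(14) = 46.2 μm

carbon steel: T≤10 °C ⇒ hinge +0.150·(-1.3−10) = -1.6950
  SO₂ term: 1.77·20.8^0.52·exp(0.02·40-1.6950) = 3.505
  Cl⁻ term: 0.102·150.5^0.62·exp(0.033·40+0.04·-1.3) = 8.116
  r_corr = 3.505 + 8.116 = 11.62 μm/a
Power-law: D(14) = r_corr · 14^0.523
  D(14) = 11.62 × 14^0.523 = 11.62 × 3.976 = 46.2 μm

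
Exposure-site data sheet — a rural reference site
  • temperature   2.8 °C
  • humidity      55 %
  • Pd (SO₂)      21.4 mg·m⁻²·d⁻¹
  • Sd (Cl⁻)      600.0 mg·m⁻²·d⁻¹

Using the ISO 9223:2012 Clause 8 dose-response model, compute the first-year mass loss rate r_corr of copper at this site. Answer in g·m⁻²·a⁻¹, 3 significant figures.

copper: T≤10 °C ⇒ hinge +0.126·(2.8−10) = -0.9072
  sulphur-dioxide contribution → 0.1218 μm/a
  chloride contribution → 0.479 μm/a
  ⇒ r_corr(copper) = 0.6007 μm/a
Convert to mass loss: 0.6007 μm/a × 8.96 g/cm³ = 5.383 g·m⁻²·a⁻¹

r_corr = 5.38 g·m⁻²·a⁻¹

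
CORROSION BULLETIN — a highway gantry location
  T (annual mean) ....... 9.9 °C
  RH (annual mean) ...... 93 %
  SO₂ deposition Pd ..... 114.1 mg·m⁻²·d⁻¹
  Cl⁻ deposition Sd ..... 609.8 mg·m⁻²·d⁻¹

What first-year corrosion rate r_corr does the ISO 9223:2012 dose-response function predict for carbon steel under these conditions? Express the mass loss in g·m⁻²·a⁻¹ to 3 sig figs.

carbon steel: T≤10 °C ⇒ hinge +0.150·(9.9−10) = -0.0150
  SO₂ term: 1.77·114.1^0.52·exp(0.02·93-0.0150) = 131.5
  Cl⁻ term: 0.102·609.8^0.62·exp(0.033·93+0.04·9.9) = 173.9
  sum: 131.5 + 173.9 → r_corr = 305.4 μm/a
Convert to mass loss: 305.4 μm/a × 7.85 g/cm³ = 2397 g·m⁻²·a⁻¹

r_corr = 2.40e+03 g·m⁻²·a⁻¹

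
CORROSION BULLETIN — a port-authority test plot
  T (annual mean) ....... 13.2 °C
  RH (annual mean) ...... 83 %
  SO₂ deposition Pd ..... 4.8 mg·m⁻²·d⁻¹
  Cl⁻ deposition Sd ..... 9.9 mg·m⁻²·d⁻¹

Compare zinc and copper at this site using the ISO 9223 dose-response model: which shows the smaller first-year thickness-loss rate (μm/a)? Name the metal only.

zinc

zinc: T>10 °C ⇒ hinge -0.071·(13.2−10) = -0.2272
  SO₂ term: 0.0129·4.8^0.44·exp(0.046·83-0.2272) = 0.9328
  Sd branch = 0.0175·Sd^0.57·e^(0.008·RH+0.085·T) = 0.3857 μm/a
  r_corr = 0.9328 + 0.3857 = 1.318 μm/a
copper: f(T) = -0.080·(T−10) [T>10 °C] = -0.2560
  Pd branch = 0.0053·Pd^0.26·e^(0.059·RH+f) = 0.826 μm/a
  Cl⁻ term: 0.01025·9.9^0.27·exp(0.036·83+0.049·13.2) = 0.7213
  sum: 0.826 + 0.7213 → r_corr = 1.547 μm/a
Ordering by μm/a: copper (1.55) > zinc (1.32)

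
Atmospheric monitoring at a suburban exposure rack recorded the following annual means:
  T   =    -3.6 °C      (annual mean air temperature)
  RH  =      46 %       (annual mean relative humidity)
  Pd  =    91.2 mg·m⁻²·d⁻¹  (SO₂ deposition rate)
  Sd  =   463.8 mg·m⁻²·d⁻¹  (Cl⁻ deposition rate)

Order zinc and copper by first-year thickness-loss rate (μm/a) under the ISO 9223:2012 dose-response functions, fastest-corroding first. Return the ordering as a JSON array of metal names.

zinc: temperature factor f = +0.038·(-13.6) = -0.5168
  Pd branch = 0.0129·Pd^0.44·e^(0.046·RH+f) = 0.4651 μm/a
  Sd branch = 0.0175·Sd^0.57·e^(0.008·RH+0.085·T) = 0.6163 μm/a
  r_corr = 0.4651 + 0.6163 = 1.081 μm/a
copper: f(T) = +0.126·(T−10) [T≤10 °C] = -1.7136
  Pd branch = 0.0053·Pd^0.26·e^(0.059·RH+f) = 0.0466 μm/a
  Sd branch = 0.01025·Sd^0.27·e^(0.036·RH+0.049·T) = 0.2362 μm/a
  sum: 0.0466 + 0.2362 → r_corr = 0.2828 μm/a
Ordering by μm/a: zinc (1.08) > copper (0.283)

["zinc", "copper"]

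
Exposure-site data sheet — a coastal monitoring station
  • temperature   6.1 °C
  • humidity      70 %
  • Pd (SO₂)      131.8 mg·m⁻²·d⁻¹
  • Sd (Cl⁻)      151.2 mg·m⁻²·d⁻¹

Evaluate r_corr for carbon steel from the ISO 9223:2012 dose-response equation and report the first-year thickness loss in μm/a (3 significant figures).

carbon steel: T≤10 °C ⇒ hinge +0.150·(6.1−10) = -0.5850
  sulphur-dioxide contribution → 50.62 μm/a
  chloride contribution → 29.45 μm/a
  total first-year rate 80.07 μm/a

r_corr = 80.1 μm/a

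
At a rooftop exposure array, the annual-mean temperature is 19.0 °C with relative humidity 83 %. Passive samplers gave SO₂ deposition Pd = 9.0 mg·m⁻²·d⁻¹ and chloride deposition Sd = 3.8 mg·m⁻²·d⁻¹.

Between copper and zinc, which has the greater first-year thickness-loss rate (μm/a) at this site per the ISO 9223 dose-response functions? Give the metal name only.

copper

copper: T>10 °C ⇒ hinge -0.080·(19.0−10) = -0.7200
  sulphur-dioxide contribution → 0.6115 μm/a
  chloride contribution → 0.7401 μm/a
  total first-year rate 1.352 μm/a
zinc: T>10 °C ⇒ hinge -0.071·(19.0−10) = -0.6390
  sulphur-dioxide contribution → 0.8149 μm/a
  chloride contribution → 0.3658 μm/a
  ⇒ r_corr(zinc) = 1.181 μm/a
Ordering by μm/a: copper (1.35) > zinc (1.18)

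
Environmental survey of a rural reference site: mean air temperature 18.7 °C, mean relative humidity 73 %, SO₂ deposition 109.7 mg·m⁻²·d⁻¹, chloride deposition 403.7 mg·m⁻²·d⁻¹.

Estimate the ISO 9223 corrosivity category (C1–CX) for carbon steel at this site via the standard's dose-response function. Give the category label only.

C5

carbon steel: f(T) = -0.054·(T−10) [T>10 °C] = -0.4698
  SO₂ term: 1.77·109.7^0.52·exp(0.02·73-0.4698) = 54.82
  Cl⁻ term: 0.102·403.7^0.62·exp(0.033·73+0.04·18.7) = 98.95
  sum: 54.82 + 98.95 → r_corr = 153.8 μm/a
ISO 9223 Table 2 (carbon steel): 80 < 154 ≤ 200 μm/a ⇒ C5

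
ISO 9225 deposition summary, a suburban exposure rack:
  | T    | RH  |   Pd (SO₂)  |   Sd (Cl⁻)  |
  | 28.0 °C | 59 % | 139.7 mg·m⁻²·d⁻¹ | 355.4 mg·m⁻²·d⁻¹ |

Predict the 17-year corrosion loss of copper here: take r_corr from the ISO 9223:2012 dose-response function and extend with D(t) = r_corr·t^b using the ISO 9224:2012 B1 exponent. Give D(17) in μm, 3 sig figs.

copper: temperature factor f = -0.080·(18.0) = -1.4400
  SO₂ term: 0.0053·139.7^0.26·exp(0.059·59-1.4400) = 0.1474
  Cl⁻ term: 0.01025·355.4^0.27·exp(0.036·59+0.049·28.0) = 1.651
  r_corr = 0.1474 + 1.651 = 1.798 μm/a
Long-term exponent b (ISO 9224 Table 2, B1) = 0.667
  D(17) = 1.798 × 17^0.667 = 1.798 × 6.618 = 11.9 μm

D(17) = 11.9 μm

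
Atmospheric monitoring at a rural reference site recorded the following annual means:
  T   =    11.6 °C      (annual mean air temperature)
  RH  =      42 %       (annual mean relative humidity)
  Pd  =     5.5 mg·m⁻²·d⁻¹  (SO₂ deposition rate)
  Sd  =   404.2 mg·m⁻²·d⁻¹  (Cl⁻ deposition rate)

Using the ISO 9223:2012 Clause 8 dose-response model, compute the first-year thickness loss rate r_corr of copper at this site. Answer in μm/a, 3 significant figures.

copper: T>10 °C ⇒ hinge -0.080·(11.6−10) = -0.1280
  sulphur-dioxide contribution → 0.08657 μm/a
  chloride contribution → 0.415 μm/a
  ⇒ r_corr(copper) = 0.5015 μm/a

r_corr = 0.502 μm/a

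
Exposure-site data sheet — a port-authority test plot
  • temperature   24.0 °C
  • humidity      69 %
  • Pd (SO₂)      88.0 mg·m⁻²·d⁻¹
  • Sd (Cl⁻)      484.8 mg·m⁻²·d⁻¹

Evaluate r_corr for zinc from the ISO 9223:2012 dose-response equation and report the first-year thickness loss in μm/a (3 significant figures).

zinc: T>10 °C ⇒ hinge -0.071·(24.0−10) = -0.9940
  Pd branch = 0.0129·Pd^0.44·e^(0.046·RH+f) = 0.8183 μm/a
  Sd branch = 0.0175·Sd^0.57·e^(0.008·RH+0.085·T) = 7.934 μm/a
  r_corr = 0.8183 + 7.934 = 8.752 μm/a

r_corr = 8.75 μm/a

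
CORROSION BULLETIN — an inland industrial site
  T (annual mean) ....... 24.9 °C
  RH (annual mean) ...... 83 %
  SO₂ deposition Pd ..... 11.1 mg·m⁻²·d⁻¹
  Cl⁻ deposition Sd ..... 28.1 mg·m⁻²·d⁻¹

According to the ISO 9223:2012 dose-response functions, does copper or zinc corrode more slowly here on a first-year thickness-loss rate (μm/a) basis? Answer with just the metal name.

copper: f(T) = -0.080·(T−10) [T>10 °C] = -1.1920
  Pd branch = 0.0053·Pd^0.26·e^(0.059·RH+f) = 0.4028 μm/a
  Sd branch = 0.01025·Sd^0.27·e^(0.036·RH+0.049·T) = 1.696 μm/a
  sum: 0.4028 + 1.696 → r_corr = 2.099 μm/a
zinc: T>10 °C ⇒ hinge -0.071·(24.9−10) = -1.0579
  SO₂ term: 0.0129·11.1^0.44·exp(0.046·83-1.0579) = 0.5878
  Cl⁻ term: 0.0175·28.1^0.57·exp(0.008·83+0.085·24.9) = 1.89
  r_corr = 0.5878 + 1.89 = 2.477 μm/a
Ordering by μm/a: zinc (2.48) > copper (2.1)

copper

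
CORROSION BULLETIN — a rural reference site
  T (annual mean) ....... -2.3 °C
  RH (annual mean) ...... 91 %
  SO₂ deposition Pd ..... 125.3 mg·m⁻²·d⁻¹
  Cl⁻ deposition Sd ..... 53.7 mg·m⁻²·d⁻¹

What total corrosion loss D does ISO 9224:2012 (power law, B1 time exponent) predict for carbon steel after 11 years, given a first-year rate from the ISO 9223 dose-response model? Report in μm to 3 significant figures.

carbon steel: T≤10 °C ⇒ hinge +0.150·(-2.3−10) = -1.8450
  sulphur-dioxide contribution → 21.28 μm/a
  chloride contribution → 22.15 μm/a
  total first-year rate 43.44 μm/a
Long-term exponent b (ISO 9224 Table 2, B1) = 0.523
  D(11) = 43.44 × 11^0.523 = 43.44 × 3.505 = 152.2 μm

D(11) = 152 μm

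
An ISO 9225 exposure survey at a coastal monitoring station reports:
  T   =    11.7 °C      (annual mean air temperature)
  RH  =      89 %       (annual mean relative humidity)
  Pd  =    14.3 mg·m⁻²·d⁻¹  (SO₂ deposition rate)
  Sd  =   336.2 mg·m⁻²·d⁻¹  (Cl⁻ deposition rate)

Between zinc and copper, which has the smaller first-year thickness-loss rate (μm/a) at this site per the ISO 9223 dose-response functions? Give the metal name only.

zinc: T>10 °C ⇒ hinge -0.071·(11.7−10) = -0.1207
  Pd branch = 0.0129·Pd^0.44·e^(0.046·RH+f) = 2.211 μm/a
  Cl⁻ term: 0.0175·336.2^0.57·exp(0.008·89+0.085·11.7) = 2.657
  sum: 2.211 + 2.657 → r_corr = 4.867 μm/a
copper: T>10 °C ⇒ hinge -0.080·(11.7−10) = -0.1360
  SO₂ term: 0.0053·14.3^0.26·exp(0.059·89-0.1360) = 1.762
  Sd branch = 0.01025·Sd^0.27·e^(0.036·RH+0.049·T) = 2.155 μm/a
  sum: 1.762 + 2.155 → r_corr = 3.917 μm/a
Ordering by μm/a: zinc (4.87) > copper (3.92)

copper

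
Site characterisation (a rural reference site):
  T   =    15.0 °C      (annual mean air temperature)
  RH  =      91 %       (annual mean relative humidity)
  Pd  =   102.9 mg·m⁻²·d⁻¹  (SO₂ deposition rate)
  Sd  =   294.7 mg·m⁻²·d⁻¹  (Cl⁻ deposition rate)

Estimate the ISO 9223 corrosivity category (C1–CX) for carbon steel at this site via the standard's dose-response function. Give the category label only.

CX

carbon steel: f(T) = -0.054·(T−10) [T>10 °C] = -0.2700
  sulphur-dioxide contribution → 92.81 μm/a
  chloride contribution → 127.2 μm/a
  ⇒ r_corr(carbon steel) = 220 μm/a
220 μm/a falls in (200, 700] for carbon steel → category CX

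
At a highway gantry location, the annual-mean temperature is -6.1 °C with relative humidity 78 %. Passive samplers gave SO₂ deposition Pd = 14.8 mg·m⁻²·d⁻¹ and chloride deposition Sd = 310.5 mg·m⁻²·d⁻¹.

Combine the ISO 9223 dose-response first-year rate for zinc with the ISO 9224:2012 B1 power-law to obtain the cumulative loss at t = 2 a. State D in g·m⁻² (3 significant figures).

zinc: f(T) = +0.038·(T−10) [T≤10 °C] = -0.6118
  Pd branch = 0.0129·Pd^0.44·e^(0.046·RH+f) = 0.828 μm/a
  Cl⁻ term: 0.0175·310.5^0.57·exp(0.008·78+0.085·-6.1) = 0.5121
  sum: 0.828 + 0.5121 → r_corr = 1.34 μm/a
ISO 9224: D(t) = r_corr · t^b with b = 0.813 (zinc, B1)
  D(2) = 1.34 × 2^0.813 = 1.34 × 1.757 = 2.354 μm
  Mass loss = 2.354 μm × 7.14 g/cm³ = 16.81 g·m⁻²

D(2) = 16.8 g·m⁻²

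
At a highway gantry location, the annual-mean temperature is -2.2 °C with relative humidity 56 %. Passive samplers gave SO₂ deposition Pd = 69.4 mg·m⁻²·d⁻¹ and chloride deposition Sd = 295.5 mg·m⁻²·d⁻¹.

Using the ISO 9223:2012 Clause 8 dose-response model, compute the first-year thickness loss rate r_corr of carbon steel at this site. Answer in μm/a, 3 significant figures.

r_corr = 28.1 μm/a

carbon steel: temperature factor f = +0.150·(-12.2) = -1.8300
  SO₂ term: 1.77·69.4^0.52·exp(0.02·56-1.8300) = 7.891
  Cl⁻ term: 0.102·295.5^0.62·exp(0.033·56+0.04·-2.2) = 20.17
  sum: 7.891 + 20.17 → r_corr = 28.06 μm/a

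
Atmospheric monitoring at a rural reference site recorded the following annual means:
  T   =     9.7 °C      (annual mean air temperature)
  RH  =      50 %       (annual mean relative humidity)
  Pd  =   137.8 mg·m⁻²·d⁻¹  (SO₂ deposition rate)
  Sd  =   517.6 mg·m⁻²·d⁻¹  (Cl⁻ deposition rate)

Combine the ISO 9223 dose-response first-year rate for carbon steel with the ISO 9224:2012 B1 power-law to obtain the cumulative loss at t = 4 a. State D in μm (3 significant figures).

carbon steel: f(T) = +0.150·(T−10) [T≤10 °C] = -0.0450
  sulphur-dioxide contribution → 59.58 μm/a
  chloride contribution → 37.7 μm/a
  total first-year rate 97.29 μm/a
Long-term exponent b (ISO 9224 Table 2, B1) = 0.523
  D(4) = 97.29 × 4^0.523 = 97.29 × 2.065 = 200.9 μm

D(4) = 201 μm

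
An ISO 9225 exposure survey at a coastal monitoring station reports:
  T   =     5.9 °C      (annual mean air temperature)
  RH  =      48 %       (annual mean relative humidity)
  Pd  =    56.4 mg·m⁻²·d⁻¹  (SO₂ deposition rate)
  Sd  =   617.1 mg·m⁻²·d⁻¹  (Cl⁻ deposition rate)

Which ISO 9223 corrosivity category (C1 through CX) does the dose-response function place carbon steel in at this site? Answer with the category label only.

C4

carbon steel: temperature factor f = +0.150·(-4.1) = -0.6150
  SO₂ term: 1.77·56.4^0.52·exp(0.02·48-0.6150) = 20.35
  Cl⁻ term: 0.102·617.1^0.62·exp(0.033·48+0.04·5.9) = 33.81
  r_corr = 20.35 + 33.81 = 54.15 μm/a
Category bounds: 50…80 μm/a bracket r_corr ⇒ C4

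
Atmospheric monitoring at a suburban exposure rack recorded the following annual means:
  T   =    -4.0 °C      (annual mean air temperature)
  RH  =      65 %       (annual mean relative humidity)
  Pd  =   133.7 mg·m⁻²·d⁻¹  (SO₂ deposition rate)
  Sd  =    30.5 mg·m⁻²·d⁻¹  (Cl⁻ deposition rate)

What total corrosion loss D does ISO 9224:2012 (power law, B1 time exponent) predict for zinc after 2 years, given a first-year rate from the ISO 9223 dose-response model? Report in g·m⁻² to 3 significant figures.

D(2) = 18.1 g·m⁻²

zinc: T≤10 °C ⇒ hinge +0.038·(-4.0−10) = -0.5320
  Pd branch = 0.0129·Pd^0.44·e^(0.046·RH+f) = 1.299 μm/a
  Cl⁻ term: 0.0175·30.5^0.57·exp(0.008·65+0.085·-4.0) = 0.147
  r_corr = 1.299 + 0.147 = 1.446 μm/a
Long-term exponent b (ISO 9224 Table 2, B1) = 0.813
  D(2) = 1.446 × 2^0.813 = 1.446 × 1.757 = 2.54 μm
  Mass loss = 2.54 μm × 7.14 g/cm³ = 18.14 g·m⁻²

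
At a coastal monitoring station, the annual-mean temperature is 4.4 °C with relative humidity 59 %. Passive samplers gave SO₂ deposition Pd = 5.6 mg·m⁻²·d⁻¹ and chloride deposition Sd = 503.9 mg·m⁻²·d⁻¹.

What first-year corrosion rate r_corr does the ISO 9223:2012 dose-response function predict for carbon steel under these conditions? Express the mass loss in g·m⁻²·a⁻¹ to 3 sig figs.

r_corr = 365 g·m⁻²·a⁻¹

carbon steel: f(T) = +0.150·(T−10) [T≤10 °C] = -0.8400
  sulphur-dioxide contribution → 6.091 μm/a
  chloride contribution → 40.37 μm/a
  total first-year rate 46.46 μm/a
Convert to mass loss: 46.46 μm/a × 7.85 g/cm³ = 364.7 g·m⁻²·a⁻¹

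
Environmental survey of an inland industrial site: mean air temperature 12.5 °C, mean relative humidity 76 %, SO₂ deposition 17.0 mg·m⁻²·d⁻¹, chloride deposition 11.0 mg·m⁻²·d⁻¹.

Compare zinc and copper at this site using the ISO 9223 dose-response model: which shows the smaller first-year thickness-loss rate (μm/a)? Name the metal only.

zinc: T>10 °C ⇒ hinge -0.071·(12.5−10) = -0.1775
  Pd branch = 0.0129·Pd^0.44·e^(0.046·RH+f) = 1.239 μm/a
  Cl⁻ term: 0.0175·11.0^0.57·exp(0.008·76+0.085·12.5) = 0.3649
  r_corr = 1.239 + 0.3649 = 1.604 μm/a
copper: temperature factor f = -0.080·(2.5) = -0.2000
  Pd branch = 0.0053·Pd^0.26·e^(0.059·RH+f) = 0.803 μm/a
  Cl⁻ term: 0.01025·11.0^0.27·exp(0.036·76+0.049·12.5) = 0.5574
  sum: 0.803 + 0.5574 → r_corr = 1.36 μm/a
Ordering by μm/a: zinc (1.6) > copper (1.36)

copper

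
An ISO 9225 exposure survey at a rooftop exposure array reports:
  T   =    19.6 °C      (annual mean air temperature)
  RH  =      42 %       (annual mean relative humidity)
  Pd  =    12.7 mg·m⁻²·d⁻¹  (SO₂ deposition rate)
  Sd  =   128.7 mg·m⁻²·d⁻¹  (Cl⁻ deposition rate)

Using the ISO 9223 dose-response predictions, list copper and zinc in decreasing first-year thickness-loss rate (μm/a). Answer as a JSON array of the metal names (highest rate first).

copper: temperature factor f = -0.080·(9.6) = -0.7680
  SO₂ term: 0.0053·12.7^0.26·exp(0.059·42-0.7680) = 0.05674
  Cl⁻ term: 0.01025·128.7^0.27·exp(0.036·42+0.049·19.6) = 0.4509
  sum: 0.05674 + 0.4509 → r_corr = 0.5076 μm/a
zinc: T>10 °C ⇒ hinge -0.071·(19.6−10) = -0.6816
  SO₂ term: 0.0129·12.7^0.44·exp(0.046·42-0.6816) = 0.1378
  Sd branch = 0.0175·Sd^0.57·e^(0.008·RH+0.085·T) = 2.065 μm/a
  r_corr = 0.1378 + 2.065 = 2.203 μm/a
Ordering by μm/a: zinc (2.2) > copper (0.508)

["zinc", "copper"]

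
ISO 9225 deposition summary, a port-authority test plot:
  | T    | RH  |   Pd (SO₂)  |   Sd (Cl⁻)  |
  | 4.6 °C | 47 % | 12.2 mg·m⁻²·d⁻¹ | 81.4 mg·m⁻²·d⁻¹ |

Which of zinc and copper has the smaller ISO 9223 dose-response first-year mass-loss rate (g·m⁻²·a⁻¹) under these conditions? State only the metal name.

copper

zinc: f(T) = +0.038·(T−10) [T≤10 °C] = -0.2052
  Pd branch = 0.0129·Pd^0.44·e^(0.046·RH+f) = 0.2744 μm/a
  Sd branch = 0.0175·Sd^0.57·e^(0.008·RH+0.085·T) = 0.4626 μm/a
  sum: 0.2744 + 0.4626 → r_corr = 0.737 μm/a
  mass loss = 0.737 μm/a × 7.14 g/cm³ = 5.262 g·m⁻²·a⁻¹
copper: T≤10 °C ⇒ hinge +0.126·(4.6−10) = -0.6804
  SO₂ term: 0.0053·12.2^0.26·exp(0.059·47-0.6804) = 0.08233
  Sd branch = 0.01025·Sd^0.27·e^(0.036·RH+0.049·T) = 0.2287 μm/a
  r_corr = 0.08233 + 0.2287 = 0.311 μm/a
  mass loss = 0.311 μm/a × 8.96 g/cm³ = 2.787 g·m⁻²·a⁻¹
Ordering by g·m⁻²·a⁻¹: zinc (5.26) > copper (2.79)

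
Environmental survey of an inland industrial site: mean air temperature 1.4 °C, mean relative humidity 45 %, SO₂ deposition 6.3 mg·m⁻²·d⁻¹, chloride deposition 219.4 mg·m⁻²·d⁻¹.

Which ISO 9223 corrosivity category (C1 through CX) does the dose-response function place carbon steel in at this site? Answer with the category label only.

C2

carbon steel: T≤10 °C ⇒ hinge +0.150·(1.4−10) = -1.2900
  SO₂ term: 1.77·6.3^0.52·exp(0.02·45-1.2900) = 3.121
  Cl⁻ term: 0.102·219.4^0.62·exp(0.033·45+0.04·1.4) = 13.47
  r_corr = 3.121 + 13.47 = 16.59 μm/a
16.6 μm/a falls in (1.3, 25] for carbon steel → category C2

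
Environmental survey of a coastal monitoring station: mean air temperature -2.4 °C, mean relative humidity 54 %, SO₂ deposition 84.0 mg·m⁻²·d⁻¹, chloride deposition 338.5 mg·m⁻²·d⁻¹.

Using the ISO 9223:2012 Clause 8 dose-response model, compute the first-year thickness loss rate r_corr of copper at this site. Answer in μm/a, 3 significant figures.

r_corr = 0.392 μm/a

copper: T≤10 °C ⇒ hinge +0.126·(-2.4−10) = -1.5624
  SO₂ term: 0.0053·84.0^0.26·exp(0.059·54-1.5624) = 0.08506
  Cl⁻ term: 0.01025·338.5^0.27·exp(0.036·54+0.049·-2.4) = 0.3068
  sum: 0.08506 + 0.3068 → r_corr = 0.3919 μm/a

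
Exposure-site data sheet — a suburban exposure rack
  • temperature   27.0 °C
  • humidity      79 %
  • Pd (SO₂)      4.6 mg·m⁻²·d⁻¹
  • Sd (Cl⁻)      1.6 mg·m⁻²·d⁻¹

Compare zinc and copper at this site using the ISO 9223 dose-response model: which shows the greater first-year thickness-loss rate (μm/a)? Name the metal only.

zinc: f(T) = -0.071·(T−10) [T>10 °C] = -1.2070
  Pd branch = 0.0129·Pd^0.44·e^(0.046·RH+f) = 0.2859 μm/a
  Cl⁻ term: 0.0175·1.6^0.57·exp(0.008·79+0.085·27.0) = 0.4271
  sum: 0.2859 + 0.4271 → r_corr = 0.7131 μm/a
copper: T>10 °C ⇒ hinge -0.080·(27.0−10) = -1.3600
  SO₂ term: 0.0053·4.6^0.26·exp(0.059·79-1.3600) = 0.2139
  Sd branch = 0.01025·Sd^0.27·e^(0.036·RH+0.049·T) = 0.7508 μm/a
  sum: 0.2139 + 0.7508 → r_corr = 0.9647 μm/a
Ordering by μm/a: copper (0.965) > zinc (0.713)

copper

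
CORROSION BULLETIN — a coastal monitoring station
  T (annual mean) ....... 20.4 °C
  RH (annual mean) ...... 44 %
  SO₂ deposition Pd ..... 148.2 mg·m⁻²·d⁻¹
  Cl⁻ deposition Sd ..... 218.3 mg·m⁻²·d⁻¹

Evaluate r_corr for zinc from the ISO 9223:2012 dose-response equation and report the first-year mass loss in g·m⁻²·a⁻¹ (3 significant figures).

r_corr = 24.7 g·m⁻²·a⁻¹

zinc: f(T) = -0.071·(T−10) [T>10 °C] = -0.7384
  SO₂ term: 0.0129·148.2^0.44·exp(0.046·44-0.7384) = 0.4208
  Cl⁻ term: 0.0175·218.3^0.57·exp(0.008·44+0.085·20.4) = 3.036
  r_corr = 0.4208 + 3.036 = 3.456 μm/a
Convert to mass loss: 3.456 μm/a × 7.14 g/cm³ = 24.68 g·m⁻²·a⁻¹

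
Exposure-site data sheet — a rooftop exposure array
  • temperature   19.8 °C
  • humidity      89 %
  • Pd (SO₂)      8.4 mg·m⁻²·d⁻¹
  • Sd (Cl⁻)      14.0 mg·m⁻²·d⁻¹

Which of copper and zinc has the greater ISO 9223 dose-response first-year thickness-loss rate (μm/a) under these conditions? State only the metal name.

copper: f(T) = -0.080·(T−10) [T>10 °C] = -0.7840
  Pd branch = 0.0053·Pd^0.26·e^(0.059·RH+f) = 0.8028 μm/a
  Sd branch = 0.01025·Sd^0.27·e^(0.036·RH+0.049·T) = 1.358 μm/a
  sum: 0.8028 + 1.358 → r_corr = 2.161 μm/a
zinc: temperature factor f = -0.071·(9.8) = -0.6958
  Pd branch = 0.0129·Pd^0.44·e^(0.046·RH+f) = 0.9842 μm/a
  Sd branch = 0.0175·Sd^0.57·e^(0.008·RH+0.085·T) = 0.8639 μm/a
  sum: 0.9842 + 0.8639 → r_corr = 1.848 μm/a
Ordering by μm/a: copper (2.16) > zinc (1.85)

copper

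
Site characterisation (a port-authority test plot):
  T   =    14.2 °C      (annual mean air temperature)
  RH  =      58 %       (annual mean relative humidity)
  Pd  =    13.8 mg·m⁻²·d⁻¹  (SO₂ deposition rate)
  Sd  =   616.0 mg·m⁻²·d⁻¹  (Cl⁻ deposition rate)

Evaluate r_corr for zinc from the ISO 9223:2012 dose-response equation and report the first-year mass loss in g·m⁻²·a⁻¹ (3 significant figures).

zinc: f(T) = -0.071·(T−10) [T>10 °C] = -0.2982
  SO₂ term: 0.0129·13.8^0.44·exp(0.046·58-0.2982) = 0.4379
  Cl⁻ term: 0.0175·616.0^0.57·exp(0.008·58+0.085·14.2) = 3.621
  r_corr = 0.4379 + 3.621 = 4.059 μm/a
Convert to mass loss: 4.059 μm/a × 7.14 g/cm³ = 28.98 g·m⁻²·a⁻¹

r_corr = 29.0 g·m⁻²·a⁻¹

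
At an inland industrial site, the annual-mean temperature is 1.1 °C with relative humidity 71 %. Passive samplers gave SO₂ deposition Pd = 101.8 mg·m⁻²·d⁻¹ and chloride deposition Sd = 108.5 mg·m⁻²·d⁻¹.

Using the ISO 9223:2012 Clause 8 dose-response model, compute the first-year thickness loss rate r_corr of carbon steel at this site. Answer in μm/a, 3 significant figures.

r_corr = 41.6 μm/a

carbon steel: f(T) = +0.150·(T−10) [T≤10 °C] = -1.3350
  Pd branch = 1.77·Pd^0.52·e^(0.02·RH+f) = 21.33 μm/a
  Sd branch = 0.102·Sd^0.62·e^(0.033·RH+0.04·T) = 20.29 μm/a
  sum: 21.33 + 20.29 → r_corr = 41.61 μm/a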